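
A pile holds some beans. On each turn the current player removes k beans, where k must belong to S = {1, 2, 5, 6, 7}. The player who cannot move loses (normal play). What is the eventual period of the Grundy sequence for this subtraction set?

G(0) = 0
G(1) = mex{0} = 1
G(2) = mex{1,0} = 2
G(3) = mex{2,1} = 0
G(4) = mex{0,2} = 1
G(5) = mex{1,0,0} = 2
G(6) = mex{2,1,1,0} = 3
G(7) = mex{3,2,2,1,0} = 4
G(8) = mex{4,3,0,2,1} = 5
G(9) = mex{5,4,1,0,2} = 3
G(10) = mex{3,5,2,1,0} = 4
G(11) = mex{4,3,3,2,1} = 0
G(12) = mex{0,4,4,3,2} = 1
G(13) = mex{1,0,5,4,3} = 2
G(14) = mex{2,1,3,5,4} = 0
G(15) = mex{0,2,4,3,5} = 1
G(16) = mex{1,0,0,4,3} = 2
G(17) = mex{2,1,1,0,4} = 3
G(18) = mex{3,2,2,1,0} = 4
G(19) = mex{4,3,0,2,1} = 5
G(20) = mex{5,4,1,0,2} = 3
G(21) = mex{3,5,2,1,0} = 4
G(22) = mex{4,3,3,2,1} = 0
G(23) = mex{0,4,4,3,2} = 1
G(n+11) = G(n) holds for n = 0,…,6 (a full window of length max(S) = 7), so the sequence is purely periodic with period 11.

11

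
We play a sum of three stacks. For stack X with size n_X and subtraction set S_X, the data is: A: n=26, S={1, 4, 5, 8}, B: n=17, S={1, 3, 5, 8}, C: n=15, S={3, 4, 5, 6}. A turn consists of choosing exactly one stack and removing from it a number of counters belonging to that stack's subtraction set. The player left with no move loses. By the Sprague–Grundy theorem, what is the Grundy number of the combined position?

Stack A, S = {1, 4, 5, 8}:
n :  0  1  2  3  4  5  6  7  8  9 10 11 12 13 14 15 16 17 18 19 20 21 22 23 24 25 26
G :  0  1  0  1  2  3  2  3  4  0  1  0  1  2  3  2  3  4  0  1  0  1  2  3  2  3  4
G_A(26) = 4.
Stack B, S = {1, 3, 5, 8}:
G(0) = 0
G(1) = mex{0} = 1
G(2) = mex{1} = 0
G(3) = mex{0,0} = 1
G(4) = mex{1,1} = 0
G(5) = mex{0,0,0} = 1
G(6) = mex{1,1,1} = 0
G(7) = mex{0,0,0} = 1
G(8) = mex{1,1,1,0} = 2
G(9) = mex{2,0,0,1} = 3
G(10) = mex{3,1,1,0} = 2
G(11) = mex{2,2,0,1} = 3
G(12) = mex{3,3,1,0} = 2
G(13) = mex{2,2,2,1} = 0
G(14) = mex{0,3,3,0} = 1
G(15) = mex{1,2,2,1} = 0
G(16) = mex{0,0,3,2} = 1
G(17) = mex{1,1,2,3} = 0
G_B(17) = 0.
Stack C, S = {3, 4, 5, 6}:
G(0) = 0
G(1) = mex{} = 0
G(2) = mex{} = 0
G(3) = mex{0} = 1
G(4) = mex{0,0} = 1
G(5) = mex{0,0,0} = 1
G(6) = mex{1,0,0,0} = 2
G(7) = mex{1,1,0,0} = 2
G(8) = mex{1,1,1,0} = 2
G(9) = mex{2,1,1,1} = 0
G(10) = mex{2,2,1,1} = 0
G(11) = mex{2,2,2,1} = 0
G(12) = mex{0,2,2,2} = 1
G(13) = mex{0,0,2,2} = 1
G(14) = mex{0,0,0,2} = 1
G(15) = mex{1,0,0,0} = 2
G_C(15) = 2.
Combined Grundy value = 4 ⊕ 0 ⊕ 2 = 6.

6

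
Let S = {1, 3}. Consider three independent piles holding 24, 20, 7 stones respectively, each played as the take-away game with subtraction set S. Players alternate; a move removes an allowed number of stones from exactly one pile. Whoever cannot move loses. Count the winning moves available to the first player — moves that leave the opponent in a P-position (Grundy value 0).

All piles use S = {1, 3}:
G(0) = 0
G(1) = mex{0} = 1
G(2) = mex{1} = 0
G(3) = mex{0,0} = 1
G(4) = mex{1,1} = 0
G(5) = mex{0,0} = 1
G(6) = mex{1,1} = 0
G(7) = mex{0,0} = 1
G(8) = mex{1,1} = 0
G(9) = mex{0,0} = 1
G(10) = mex{1,1} = 0
G(11) = mex{0,0} = 1
G(12) = mex{1,1} = 0
G(13) = mex{0,0} = 1
G(14) = mex{1,1} = 0
G(15) = mex{0,0} = 1
G(16) = mex{1,1} = 0
G(17) = mex{0,0} = 1
G(18) = mex{1,1} = 0
G(19) = mex{0,0} = 1
G(20) = mex{1,1} = 0
G(21) = mex{0,0} = 1
G(22) = mex{1,1} = 0
G(23) = mex{0,0} = 1
G(24) = mex{1,1} = 0
Pile A: G(24) = 0.
Pile B: G(20) = 0.
Pile C: G(7) = 1.
Combined Grundy value = 0 ⊕ 0 ⊕ 1 = 1.
A winning move leaves total XOR = 0, i.e. changes one component's Grundy value g to g ⊕ X where X is the current total.
Pile A: need g' = 0⊕1 = 1. Options: 24−1→G=1, 24−3→G=1. Hits: 2.
Pile B: need g' = 0⊕1 = 1. Options: 20−1→G=1, 20−3→G=1. Hits: 2.
Pile C: need g' = 1⊕1 = 0. Options: 7−1→G=0, 7−3→G=0. Hits: 2.

6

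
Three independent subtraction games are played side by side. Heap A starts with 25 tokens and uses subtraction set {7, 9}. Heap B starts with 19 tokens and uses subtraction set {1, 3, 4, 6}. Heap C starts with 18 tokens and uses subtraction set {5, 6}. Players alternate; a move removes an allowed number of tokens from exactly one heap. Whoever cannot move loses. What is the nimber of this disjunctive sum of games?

Heap A, S = {7, 9}:
n :  0  1  2  3  4  5  6  7  8  9 10 11 12 13 14 15 16 17 18 19 20 21 22 23 24 25
G :  0  0  0  0  0  0  0  1  1  1  1  1  1  1  2  2  0  0  0  0  0  0  0  1  1  1
G_A(25) = 1.
Heap B, S = {1, 3, 4, 6}:
n :  0  1  2  3  4  5  6  7  8  9 10 11 12 13 14 15 16 17 18 19
G :  0  1  0  1  2  3  2  0  1  0  1  2  3  2  0  1  0  1  2  3
G_B(19) = 3.
Heap C, S = {5, 6}:
n :  0  1  2  3  4  5  6  7  8  9 10 11 12 13 14 15 16 17 18
G :  0  0  0  0  0  1  1  1  1  1  2  0  0  0  0  0  1  1  1
G_C(18) = 1.
Combined Grundy value = 1 ⊕ 3 ⊕ 1 = 3.

3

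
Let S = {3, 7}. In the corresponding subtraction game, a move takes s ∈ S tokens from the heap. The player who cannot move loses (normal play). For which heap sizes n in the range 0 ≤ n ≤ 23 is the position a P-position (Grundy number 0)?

n :  0  1  2  3  4  5  6  7  8  9 10 11 12 13 14 15 16 17 18 19 20 21 22 23
G :  0  0  0  1  1  1  0  2  2  1  0  0  0  1  1  1  0  2  2  1  0  0  0  1
P-positions are exactly the n with G(n) = 0.

0, 1, 2, 6, 10, 11, 12, 16, 20, 21, 22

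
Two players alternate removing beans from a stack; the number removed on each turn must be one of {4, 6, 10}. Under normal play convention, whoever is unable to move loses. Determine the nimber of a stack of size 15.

G(0) = 0
G(1) = mex{} = 0
G(2) = mex{} = 0
G(3) = mex{} = 0
G(4) = mex{0} = 1
G(5) = mex{0} = 1
G(6) = mex{0,0} = 1
G(7) = mex{0,0} = 1
G(8) = mex{1,0} = 2
G(9) = mex{1,0} = 2
G(10) = mex{1,1,0} = 2
G(11) = mex{1,1,0} = 2
G(12) = mex{2,1,0} = 3
G(13) = mex{2,1,0} = 3
G(14) = mex{2,2,1} = 0
G(15) = mex{2,2,1} = 0

0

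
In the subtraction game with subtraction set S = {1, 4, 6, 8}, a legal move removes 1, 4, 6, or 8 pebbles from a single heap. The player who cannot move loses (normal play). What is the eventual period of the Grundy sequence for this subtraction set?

n :  0  1  2  3  4  5  6  7  8  9 10 11 12 13 14 15 16 17 18 19 20 21 22 23 24 25
G :  0  1  0  1  2  0  1  0  1  2  3  2  0  1  0  1  2  0  1  0  1  2  3  2  0  1
G(n+12) = G(n) holds for n = 0,…,7 (a full window of length max(S) = 8), so the sequence is purely periodic with period 12.

12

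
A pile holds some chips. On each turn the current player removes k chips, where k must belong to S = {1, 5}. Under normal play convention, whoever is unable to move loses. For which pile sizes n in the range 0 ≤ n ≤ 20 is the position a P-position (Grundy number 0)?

n :  0  1  2  3  4  5  6  7  8  9 10 11 12 13 14 15 16 17 18 19 20
G :  0  1  0  1  0  1  0  1  0  1  0  1  0  1  0  1  0  1  0  1  0
P-positions are exactly the n with G(n) = 0.

0, 2, 4, 6, 8, 10, 12, 14, 16, 18, 20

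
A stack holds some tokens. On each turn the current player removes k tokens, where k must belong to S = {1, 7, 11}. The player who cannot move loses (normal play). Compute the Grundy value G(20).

0

G(0) = 0
G(1) = mex{0} = 1
G(2) = mex{1} = 0
G(3) = mex{0} = 1
G(4) = mex{1} = 0
G(5) = mex{0} = 1
G(6) = mex{1} = 0
G(7) = mex{0,0} = 1
G(8) = mex{1,1} = 0
G(9) = mex{0,0} = 1
G(10) = mex{1,1} = 0
G(11) = mex{0,0,0} = 1
G(12) = mex{1,1,1} = 0
G(13) = mex{0,0,0} = 1
G(14) = mex{1,1,1} = 0
G(15) = mex{0,0,0} = 1
G(16) = mex{1,1,1} = 0
G(17) = mex{0,0,0} = 1
G(18) = mex{1,1,1} = 0
G(19) = mex{0,0,0} = 1
G(20) = mex{1,1,1} = 0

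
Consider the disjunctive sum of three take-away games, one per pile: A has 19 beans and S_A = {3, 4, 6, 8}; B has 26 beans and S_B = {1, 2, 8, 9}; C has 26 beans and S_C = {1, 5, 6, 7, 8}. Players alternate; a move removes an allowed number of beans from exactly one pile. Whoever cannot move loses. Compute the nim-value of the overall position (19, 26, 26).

Pile A, S = {3, 4, 6, 8}:
n :  0  1  2  3  4  5  6  7  8  9 10 11 12 13 14 15 16 17 18 19
G :  0  0  0  1  1  1  2  2  2  3  3  0  0  0  1  1  1  2  2  2
G_A(19) = 2.
Pile B, S = {1, 2, 8, 9}:
n :  0  1  2  3  4  5  6  7  8  9 10 11 12 13 14 15 16 17 18 19 20 21 22 23 24 25 26
G :  0  1  2  0  1  2  0  1  2  3  0  1  2  0  1  2  0  1  2  3  0  1  2  0  1  2  0
G_B(26) = 0.
Pile C, S = {1, 5, 6, 7, 8}:
G(0) = 0
G(1) = mex{0} = 1
G(2) = mex{1} = 0
G(3) = mex{0} = 1
G(4) = mex{1} = 0
G(5) = mex{0,0} = 1
G(6) = mex{1,1,0} = 2
G(7) = mex{2,0,1,0} = 3
G(8) = mex{3,1,0,1,0} = 2
G(9) = mex{2,0,1,0,1} = 3
G(10) = mex{3,1,0,1,0} = 2
G(11) = mex{2,2,1,0,1} = 3
G(12) = mex{3,3,2,1,0} = 4
G(13) = mex{4,2,3,2,1} = 0
G(14) = mex{0,3,2,3,2} = 1
G(15) = mex{1,2,3,2,3} = 0
G(16) = mex{0,3,2,3,2} = 1
G(17) = mex{1,4,3,2,3} = 0
G(18) = mex{0,0,4,3,2} = 1
G(19) = mex{1,1,0,4,3} = 2
G(20) = mex{2,0,1,0,4} = 3
G(21) = mex{3,1,0,1,0} = 2
G(22) = mex{2,0,1,0,1} = 3
G(23) = mex{3,1,0,1,0} = 2
G(24) = mex{2,2,1,0,1} = 3
G(25) = mex{3,3,2,1,0} = 4
G(26) = mex{4,2,3,2,1} = 0
G_C(26) = 0.
Combined Grundy value = 2 ⊕ 0 ⊕ 0 = 2.

2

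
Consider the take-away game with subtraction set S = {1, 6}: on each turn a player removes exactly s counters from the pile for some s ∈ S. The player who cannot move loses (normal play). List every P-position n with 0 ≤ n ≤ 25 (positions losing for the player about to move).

0, 2, 4, 7, 9, 11, 14, 16, 18, 21, 23, 25

G(0) = 0
G(1) = mex{0} = 1
G(2) = mex{1} = 0
G(3) = mex{0} = 1
G(4) = mex{1} = 0
G(5) = mex{0} = 1
G(6) = mex{1,0} = 2
G(7) = mex{2,1} = 0
G(8) = mex{0,0} = 1
G(9) = mex{1,1} = 0
G(10) = mex{0,0} = 1
G(11) = mex{1,1} = 0
G(12) = mex{0,2} = 1
G(13) = mex{1,0} = 2
G(14) = mex{2,1} = 0
G(15) = mex{0,0} = 1
G(16) = mex{1,1} = 0
G(17) = mex{0,0} = 1
G(18) = mex{1,1} = 0
G(19) = mex{0,2} = 1
G(20) = mex{1,0} = 2
G(21) = mex{2,1} = 0
G(22) = mex{0,0} = 1
G(23) = mex{1,1} = 0
G(24) = mex{0,0} = 1
G(25) = mex{1,1} = 0
P-positions are exactly the n with G(n) = 0.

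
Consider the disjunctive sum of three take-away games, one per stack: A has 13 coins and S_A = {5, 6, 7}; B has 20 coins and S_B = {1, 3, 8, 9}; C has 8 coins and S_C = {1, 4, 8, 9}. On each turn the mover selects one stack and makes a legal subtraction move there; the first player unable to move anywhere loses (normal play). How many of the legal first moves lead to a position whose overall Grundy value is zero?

7

Stack A, S = {5, 6, 7}:
n :  0  1  2  3  4  5  6  7  8  9 10 11 12 13
G :  0  0  0  0  0  1  1  1  1  1  2  2  0  0
G_A(13) = 0.
Stack B, S = {1, 3, 8, 9}:
n :  0  1  2  3  4  5  6  7  8  9 10 11 12 13 14 15 16 17 18 19 20
G :  0  1  0  1  0  1  0  1  2  3  2  3  2  3  2  3  0  1  0  1  0
G_B(20) = 0.
Stack C, S = {1, 4, 8, 9}:
n : 0 1 2 3 4 5 6 7 8
G : 0 1 0 1 2 0 1 0 1
G_C(8) = 1.
Combined Grundy value = 0 ⊕ 0 ⊕ 1 = 1.
A winning move leaves total XOR = 0, i.e. changes one component's Grundy value g to g ⊕ X where X is the current total.
Stack A: need g' = 0⊕1 = 1. Options: 13−5→G=1, 13−6→G=1, 13−7→G=1. Hits: 3.
Stack B: need g' = 0⊕1 = 1. Options: 20−1→G=1, 20−3→G=1, 20−8→G=2, 20−9→G=3. Hits: 2.
Stack C: need g' = 1⊕1 = 0. Options: 8−1→G=0, 8−4→G=2, 8−8→G=0. Hits: 2.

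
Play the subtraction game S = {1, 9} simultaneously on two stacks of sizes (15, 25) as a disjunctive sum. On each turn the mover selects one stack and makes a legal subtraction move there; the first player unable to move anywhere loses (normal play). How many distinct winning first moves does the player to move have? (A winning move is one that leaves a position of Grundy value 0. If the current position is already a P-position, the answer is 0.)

0

All stacks use S = {1, 9}:
n :  0  1  2  3  4  5  6  7  8  9 10 11 12 13 14 15 16 17 18 19 20 21 22 23 24 25
G :  0  1  0  1  0  1  0  1  0  1  0  1  0  1  0  1  0  1  0  1  0  1  0  1  0  1
Stack A: G(15) = 1.
Stack B: G(25) = 1.
Combined Grundy value = 1 ⊕ 1 = 0.
A winning move leaves total XOR = 0, i.e. changes one component's Grundy value g to g ⊕ X where X is the current total.
Stack A: target g' = 1⊕0 = 1, but every legal move changes the Grundy value (mex property), so 0 moves.
Stack B: target g' = 1⊕0 = 1, but every legal move changes the Grundy value (mex property), so 0 moves.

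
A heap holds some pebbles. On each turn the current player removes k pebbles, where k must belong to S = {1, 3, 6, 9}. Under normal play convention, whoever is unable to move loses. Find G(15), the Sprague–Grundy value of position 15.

n :  0  1  2  3  4  5  6  7  8  9 10 11 12 13 14 15
G :  0  1  0  1  0  1  2  3  2  3  2  3  0  1  0  1

1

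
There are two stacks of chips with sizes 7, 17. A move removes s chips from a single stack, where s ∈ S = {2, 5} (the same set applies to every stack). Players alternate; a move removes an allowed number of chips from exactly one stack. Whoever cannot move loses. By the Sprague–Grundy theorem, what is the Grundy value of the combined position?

1

All stacks use S = {2, 5}:
n :  0  1  2  3  4  5  6  7  8  9 10 11 12 13 14 15 16 17
G :  0  0  1  1  0  2  1  0  0  1  1  0  2  1  0  0  1  1
Stack A: G(7) = 0.
Stack B: G(17) = 1.
Combined Grundy value = 0 ⊕ 1 = 1.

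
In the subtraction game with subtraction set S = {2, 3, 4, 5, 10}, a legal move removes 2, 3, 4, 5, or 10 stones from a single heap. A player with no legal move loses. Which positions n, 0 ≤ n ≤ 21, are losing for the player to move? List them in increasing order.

n :  0  1  2  3  4  5  6  7  8  9 10 11 12 13 14 15 16 17 18 19 20 21
G :  0  0  1  1  2  2  3  0  0  1  1  2  2  3  0  0  1  1  2  2  3  0
P-positions are exactly the n with G(n) = 0.

0, 1, 7, 8, 14, 15, 21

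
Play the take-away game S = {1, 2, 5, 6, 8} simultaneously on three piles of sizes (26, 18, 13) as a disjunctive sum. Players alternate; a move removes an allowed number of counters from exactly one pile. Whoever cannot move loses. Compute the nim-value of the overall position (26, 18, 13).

All piles use S = {1, 2, 5, 6, 8}:
G(0) = 0
G(1) = mex{0} = 1
G(2) = mex{1,0} = 2
G(3) = mex{2,1} = 0
G(4) = mex{0,2} = 1
G(5) = mex{1,0,0} = 2
G(6) = mex{2,1,1,0} = 3
G(7) = mex{3,2,2,1} = 0
G(8) = mex{0,3,0,2,0} = 1
G(9) = mex{1,0,1,0,1} = 2
G(10) = mex{2,1,2,1,2} = 0
G(11) = mex{0,2,3,2,0} = 1
G(12) = mex{1,0,0,3,1} = 2
G(13) = mex{2,1,1,0,2} = 3
G(14) = mex{3,2,2,1,3} = 0
G(15) = mex{0,3,0,2,0} = 1
G(16) = mex{1,0,1,0,1} = 2
G(17) = mex{2,1,2,1,2} = 0
G(18) = mex{0,2,3,2,0} = 1
G(19) = mex{1,0,0,3,1} = 2
G(20) = mex{2,1,1,0,2} = 3
G(21) = mex{3,2,2,1,3} = 0
G(22) = mex{0,3,0,2,0} = 1
G(23) = mex{1,0,1,0,1} = 2
G(24) = mex{2,1,2,1,2} = 0
G(25) = mex{0,2,3,2,0} = 1
G(26) = mex{1,0,0,3,1} = 2
Pile A: G(26) = 2.
Pile B: G(18) = 1.
Pile C: G(13) = 3.
Combined Grundy value = 2 ⊕ 1 ⊕ 3 = 0.

0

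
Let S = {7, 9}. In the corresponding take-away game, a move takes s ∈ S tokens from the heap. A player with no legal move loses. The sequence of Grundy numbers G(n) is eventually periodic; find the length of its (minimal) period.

16

G(0) = 0
G(1) = mex{} = 0
G(2) = mex{} = 0
G(3) = mex{} = 0
G(4) = mex{} = 0
G(5) = mex{} = 0
G(6) = mex{} = 0
G(7) = mex{0} = 1
G(8) = mex{0} = 1
G(9) = mex{0,0} = 1
G(10) = mex{0,0} = 1
G(11) = mex{0,0} = 1
G(12) = mex{0,0} = 1
G(13) = mex{0,0} = 1
G(14) = mex{1,0} = 2
G(15) = mex{1,0} = 2
G(16) = mex{1,1} = 0
G(17) = mex{1,1} = 0
G(18) = mex{1,1} = 0
G(19) = mex{1,1} = 0
G(20) = mex{1,1} = 0
G(21) = mex{2,1} = 0
G(22) = mex{2,1} = 0
G(23) = mex{0,2} = 1
G(24) = mex{0,2} = 1
G(25) = mex{0,0} = 1
G(26) = mex{0,0} = 1
G(27) = mex{0,0} = 1
G(28) = mex{0,0} = 1
G(29) = mex{0,0} = 1
G(30) = mex{1,0} = 2
G(31) = mex{1,0} = 2
G(32) = mex{1,1} = 0
G(33) = mex{1,1} = 0
G(n+16) = G(n) holds for n = 0,…,8 (a full window of length max(S) = 9), so the sequence is purely periodic with period 16.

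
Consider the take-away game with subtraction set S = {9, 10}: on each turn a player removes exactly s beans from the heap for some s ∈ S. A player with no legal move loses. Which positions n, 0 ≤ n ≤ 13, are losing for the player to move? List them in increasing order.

0, 1, 2, 3, 4, 5, 6, 7, 8

n :  0  1  2  3  4  5  6  7  8  9 10 11 12 13
G :  0  0  0  0  0  0  0  0  0  1  1  1  1  1
P-positions are exactly the n with G(n) = 0.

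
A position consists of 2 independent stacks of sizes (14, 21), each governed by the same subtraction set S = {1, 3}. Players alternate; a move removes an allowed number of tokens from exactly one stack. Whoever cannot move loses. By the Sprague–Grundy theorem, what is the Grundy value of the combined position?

All stacks use S = {1, 3}:
n :  0  1  2  3  4  5  6  7  8  9 10 11 12 13 14 15 16 17 18 19 20 21
G :  0  1  0  1  0  1  0  1  0  1  0  1  0  1  0  1  0  1  0  1  0  1
Stack A: G(14) = 0.
Stack B: G(21) = 1.
Combined Grundy value = 0 ⊕ 1 = 1.

1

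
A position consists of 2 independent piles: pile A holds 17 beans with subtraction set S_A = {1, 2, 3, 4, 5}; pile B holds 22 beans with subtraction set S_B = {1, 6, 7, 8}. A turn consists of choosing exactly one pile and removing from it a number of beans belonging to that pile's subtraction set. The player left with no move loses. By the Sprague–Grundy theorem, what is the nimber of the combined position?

6

Pile A, S = {1, 2, 3, 4, 5}:
G(0) = 0
G(1) = mex{0} = 1
G(2) = mex{1,0} = 2
G(3) = mex{2,1,0} = 3
G(4) = mex{3,2,1,0} = 4
G(5) = mex{4,3,2,1,0} = 5
G(6) = mex{5,4,3,2,1} = 0
G(7) = mex{0,5,4,3,2} = 1
G(8) = mex{1,0,5,4,3} = 2
G(9) = mex{2,1,0,5,4} = 3
G(10) = mex{3,2,1,0,5} = 4
G(11) = mex{4,3,2,1,0} = 5
G(12) = mex{5,4,3,2,1} = 0
G(13) = mex{0,5,4,3,2} = 1
G(14) = mex{1,0,5,4,3} = 2
G(15) = mex{2,1,0,5,4} = 3
G(16) = mex{3,2,1,0,5} = 4
G(17) = mex{4,3,2,1,0} = 5
G_A(17) = 5.
Pile B, S = {1, 6, 7, 8}:
G(0) = 0
G(1) = mex{0} = 1
G(2) = mex{1} = 0
G(3) = mex{0} = 1
G(4) = mex{1} = 0
G(5) = mex{0} = 1
G(6) = mex{1,0} = 2
G(7) = mex{2,1,0} = 3
G(8) = mex{3,0,1,0} = 2
G(9) = mex{2,1,0,1} = 3
G(10) = mex{3,0,1,0} = 2
G(11) = mex{2,1,0,1} = 3
G(12) = mex{3,2,1,0} = 4
G(13) = mex{4,3,2,1} = 0
G(14) = mex{0,2,3,2} = 1
G(15) = mex{1,3,2,3} = 0
G(16) = mex{0,2,3,2} = 1
G(17) = mex{1,3,2,3} = 0
G(18) = mex{0,4,3,2} = 1
G(19) = mex{1,0,4,3} = 2
G(20) = mex{2,1,0,4} = 3
G(21) = mex{3,0,1,0} = 2
G(22) = mex{2,1,0,1} = 3
G_B(22) = 3.
Combined Grundy value = 5 ⊕ 3 = 6.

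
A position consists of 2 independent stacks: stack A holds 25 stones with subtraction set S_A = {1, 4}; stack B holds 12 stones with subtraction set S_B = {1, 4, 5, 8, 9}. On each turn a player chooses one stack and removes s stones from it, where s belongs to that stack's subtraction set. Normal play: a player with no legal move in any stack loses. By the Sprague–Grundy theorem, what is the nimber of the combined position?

Stack A, S = {1, 4}:
n :  0  1  2  3  4  5  6  7  8  9 10 11 12 13 14 15 16 17 18 19 20 21 22 23 24 25
G :  0  1  0  1  2  0  1  0  1  2  0  1  0  1  2  0  1  0  1  2  0  1  0  1  2  0
G_A(25) = 0.
Stack B, S = {1, 4, 5, 8, 9}:
G(0) = 0
G(1) = mex{0} = 1
G(2) = mex{1} = 0
G(3) = mex{0} = 1
G(4) = mex{1,0} = 2
G(5) = mex{2,1,0} = 3
G(6) = mex{3,0,1} = 2
G(7) = mex{2,1,0} = 3
G(8) = mex{3,2,1,0} = 4
G(9) = mex{4,3,2,1,0} = 5
G(10) = mex{5,2,3,0,1} = 4
G(11) = mex{4,3,2,1,0} = 5
G(12) = mex{5,4,3,2,1} = 0
G_B(12) = 0.
Combined Grundy value = 0 ⊕ 0 = 0.

0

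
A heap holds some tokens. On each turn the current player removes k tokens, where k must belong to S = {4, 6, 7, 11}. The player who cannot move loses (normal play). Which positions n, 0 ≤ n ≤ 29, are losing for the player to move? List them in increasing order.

n :  0  1  2  3  4  5  6  7  8  9 10 11 12 13 14 15 16 17 18 19 20 21 22 23 24 25 26 27 28 29
G :  0  0  0  0  1  1  1  1  2  2  2  2  3  3  3  0  0  0  0  1  1  1  1  2  2  2  2  3  3  3
P-positions are exactly the n with G(n) = 0.

0, 1, 2, 3, 15, 16, 17, 18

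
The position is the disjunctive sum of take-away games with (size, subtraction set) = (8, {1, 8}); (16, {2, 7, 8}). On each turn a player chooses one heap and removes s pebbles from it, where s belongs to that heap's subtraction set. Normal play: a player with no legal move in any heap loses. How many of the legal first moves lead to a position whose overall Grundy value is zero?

Heap A, S = {1, 8}:
n : 0 1 2 3 4 5 6 7 8
G : 0 1 0 1 0 1 0 1 2
G_A(8) = 2.
Heap B, S = {2, 7, 8}:
n :  0  1  2  3  4  5  6  7  8  9 10 11 12 13 14 15 16
G :  0  0  1  1  0  0  1  1  2  2  0  3  1  2  0  0  1
G_B(16) = 1.
Combined Grundy value = 2 ⊕ 1 = 3.
A winning move leaves total XOR = 0, i.e. changes one component's Grundy value g to g ⊕ X where X is the current total.
Heap A: need g' = 2⊕3 = 1. Options: 8−1→G=1, 8−8→G=0. Hits: 1.
Heap B: need g' = 1⊕3 = 2. Options: 16−2→G=0, 16−7→G=2, 16−8→G=2. Hits: 2.

3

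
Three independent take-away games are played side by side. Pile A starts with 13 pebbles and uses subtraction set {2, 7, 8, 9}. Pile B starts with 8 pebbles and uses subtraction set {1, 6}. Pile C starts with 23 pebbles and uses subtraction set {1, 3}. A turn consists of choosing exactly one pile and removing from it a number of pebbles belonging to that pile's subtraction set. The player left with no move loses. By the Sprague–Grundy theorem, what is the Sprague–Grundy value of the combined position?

Pile A, S = {2, 7, 8, 9}:
G(0) = 0
G(1) = mex{} = 0
G(2) = mex{0} = 1
G(3) = mex{0} = 1
G(4) = mex{1} = 0
G(5) = mex{1} = 0
G(6) = mex{0} = 1
G(7) = mex{0,0} = 1
G(8) = mex{1,0,0} = 2
G(9) = mex{1,1,0,0} = 2
G(10) = mex{2,1,1,0} = 3
G(11) = mex{2,0,1,1} = 3
G(12) = mex{3,0,0,1} = 2
G(13) = mex{3,1,0,0} = 2
G_A(13) = 2.
Pile B, S = {1, 6}:
n : 0 1 2 3 4 5 6 7 8
G : 0 1 0 1 0 1 2 0 1
G_B(8) = 1.
Pile C, S = {1, 3}:
G(0) = 0
G(1) = mex{0} = 1
G(2) = mex{1} = 0
G(3) = mex{0,0} = 1
G(4) = mex{1,1} = 0
G(5) = mex{0,0} = 1
G(6) = mex{1,1} = 0
G(7) = mex{0,0} = 1
G(8) = mex{1,1} = 0
G(9) = mex{0,0} = 1
G(10) = mex{1,1} = 0
G(11) = mex{0,0} = 1
G(12) = mex{1,1} = 0
G(13) = mex{0,0} = 1
G(14) = mex{1,1} = 0
G(15) = mex{0,0} = 1
G(16) = mex{1,1} = 0
G(17) = mex{0,0} = 1
G(18) = mex{1,1} = 0
G(19) = mex{0,0} = 1
G(20) = mex{1,1} = 0
G(21) = mex{0,0} = 1
G(22) = mex{1,1} = 0
G(23) = mex{0,0} = 1
G_C(23) = 1.
Combined Grundy value = 2 ⊕ 1 ⊕ 1 = 2.

2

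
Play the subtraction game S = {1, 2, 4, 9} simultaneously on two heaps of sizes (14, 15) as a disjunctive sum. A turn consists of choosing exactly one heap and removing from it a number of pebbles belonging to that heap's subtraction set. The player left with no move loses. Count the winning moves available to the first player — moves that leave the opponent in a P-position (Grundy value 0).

4

All heaps use S = {1, 2, 4, 9}:
n :  0  1  2  3  4  5  6  7  8  9 10 11 12 13 14 15
G :  0  1  2  0  1  2  0  1  2  3  4  0  1  2  0  1
Heap A: G(14) = 0.
Heap B: G(15) = 1.
Combined Grundy value = 0 ⊕ 1 = 1.
A winning move leaves total XOR = 0, i.e. changes one component's Grundy value g to g ⊕ X where X is the current total.
Heap A: need g' = 0⊕1 = 1. Options: 14−1→G=2, 14−2→G=1, 14−4→G=4, 14−9→G=2. Hits: 1.
Heap B: need g' = 1⊕1 = 0. Options: 15−1→G=0, 15−2→G=2, 15−4→G=0, 15−9→G=0. Hits: 3.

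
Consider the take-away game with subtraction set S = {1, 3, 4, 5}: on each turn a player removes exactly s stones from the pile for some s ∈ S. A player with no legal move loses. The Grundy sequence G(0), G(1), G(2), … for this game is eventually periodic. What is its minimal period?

8

G(0) = 0
G(1) = mex{0} = 1
G(2) = mex{1} = 0
G(3) = mex{0,0} = 1
G(4) = mex{1,1,0} = 2
G(5) = mex{2,0,1,0} = 3
G(6) = mex{3,1,0,1} = 2
G(7) = mex{2,2,1,0} = 3
G(8) = mex{3,3,2,1} = 0
G(9) = mex{0,2,3,2} = 1
G(10) = mex{1,3,2,3} = 0
G(11) = mex{0,0,3,2} = 1
G(12) = mex{1,1,0,3} = 2
G(13) = mex{2,0,1,0} = 3
G(14) = mex{3,1,0,1} = 2
G(15) = mex{2,2,1,0} = 3
G(16) = mex{3,3,2,1} = 0
G(17) = mex{0,2,3,2} = 1
G(n+8) = G(n) holds for n = 0,…,4 (a full window of length max(S) = 5), so the sequence is purely periodic with period 8.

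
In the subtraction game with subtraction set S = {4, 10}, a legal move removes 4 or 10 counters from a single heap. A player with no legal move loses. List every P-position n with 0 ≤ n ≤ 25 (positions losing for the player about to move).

G(0) = 0
G(1) = mex{} = 0
G(2) = mex{} = 0
G(3) = mex{} = 0
G(4) = mex{0} = 1
G(5) = mex{0} = 1
G(6) = mex{0} = 1
G(7) = mex{0} = 1
G(8) = mex{1} = 0
G(9) = mex{1} = 0
G(10) = mex{1,0} = 2
G(11) = mex{1,0} = 2
G(12) = mex{0,0} = 1
G(13) = mex{0,0} = 1
G(14) = mex{2,1} = 0
G(15) = mex{2,1} = 0
G(16) = mex{1,1} = 0
G(17) = mex{1,1} = 0
G(18) = mex{0,0} = 1
G(19) = mex{0,0} = 1
G(20) = mex{0,2} = 1
G(21) = mex{0,2} = 1
G(22) = mex{1,1} = 0
G(23) = mex{1,1} = 0
G(24) = mex{1,0} = 2
G(25) = mex{1,0} = 2
P-positions are exactly the n with G(n) = 0.

0, 1, 2, 3, 8, 9, 14, 15, 16, 17, 22, 23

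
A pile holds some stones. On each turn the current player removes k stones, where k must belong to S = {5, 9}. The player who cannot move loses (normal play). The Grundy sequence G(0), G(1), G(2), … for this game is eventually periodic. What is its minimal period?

n :  0  1  2  3  4  5  6  7  8  9 10 11 12 13 14 15 16 17 18 19 20 21 22 23 24 25 26 27 28 29
G :  0  0  0  0  0  1  1  1  1  1  2  2  2  2  0  0  0  0  0  1  1  1  1  1  2  2  2  2  0  0
G(n+14) = G(n) holds for n = 0,…,8 (a full window of length max(S) = 9), so the sequence is purely periodic with period 14.

14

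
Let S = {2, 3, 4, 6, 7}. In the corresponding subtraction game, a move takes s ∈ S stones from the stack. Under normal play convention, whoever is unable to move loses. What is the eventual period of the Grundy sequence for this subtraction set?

9

n :  0  1  2  3  4  5  6  7  8  9 10 11 12 13 14 15 16 17 18 19
G :  0  0  1  1  2  2  3  3  4  0  0  1  1  2  2  3  3  4  0  0
G(n+9) = G(n) holds for n = 0,…,6 (a full window of length max(S) = 7), so the sequence is purely periodic with period 9.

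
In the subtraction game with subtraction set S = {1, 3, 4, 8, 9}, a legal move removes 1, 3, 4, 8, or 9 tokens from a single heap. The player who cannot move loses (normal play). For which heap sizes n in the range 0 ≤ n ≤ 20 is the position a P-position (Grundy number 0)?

G(0) = 0
G(1) = mex{0} = 1
G(2) = mex{1} = 0
G(3) = mex{0,0} = 1
G(4) = mex{1,1,0} = 2
G(5) = mex{2,0,1} = 3
G(6) = mex{3,1,0} = 2
G(7) = mex{2,2,1} = 0
G(8) = mex{0,3,2,0} = 1
G(9) = mex{1,2,3,1,0} = 4
G(10) = mex{4,0,2,0,1} = 3
G(11) = mex{3,1,0,1,0} = 2
G(12) = mex{2,4,1,2,1} = 0
G(13) = mex{0,3,4,3,2} = 1
G(14) = mex{1,2,3,2,3} = 0
G(15) = mex{0,0,2,0,2} = 1
G(16) = mex{1,1,0,1,0} = 2
G(17) = mex{2,0,1,4,1} = 3
G(18) = mex{3,1,0,3,4} = 2
G(19) = mex{2,2,1,2,3} = 0
G(20) = mex{0,3,2,0,2} = 1
P-positions are exactly the n with G(n) = 0.

0, 2, 7, 12, 14, 19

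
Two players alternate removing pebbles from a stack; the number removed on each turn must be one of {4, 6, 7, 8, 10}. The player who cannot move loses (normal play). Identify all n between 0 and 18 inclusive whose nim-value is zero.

G(0) = 0
G(1) = mex{} = 0
G(2) = mex{} = 0
G(3) = mex{} = 0
G(4) = mex{0} = 1
G(5) = mex{0} = 1
G(6) = mex{0,0} = 1
G(7) = mex{0,0,0} = 1
G(8) = mex{1,0,0,0} = 2
G(9) = mex{1,0,0,0} = 2
G(10) = mex{1,1,0,0,0} = 2
G(11) = mex{1,1,1,0,0} = 2
G(12) = mex{2,1,1,1,0} = 3
G(13) = mex{2,1,1,1,0} = 3
G(14) = mex{2,2,1,1,1} = 0
G(15) = mex{2,2,2,1,1} = 0
G(16) = mex{3,2,2,2,1} = 0
G(17) = mex{3,2,2,2,1} = 0
G(18) = mex{0,3,2,2,2} = 1
P-positions are exactly the n with G(n) = 0.

0, 1, 2, 3, 14, 15, 16, 17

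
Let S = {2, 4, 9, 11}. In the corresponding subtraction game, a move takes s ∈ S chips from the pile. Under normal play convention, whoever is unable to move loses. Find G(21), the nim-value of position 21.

G(0) = 0
G(1) = mex{} = 0
G(2) = mex{0} = 1
G(3) = mex{0} = 1
G(4) = mex{1,0} = 2
G(5) = mex{1,0} = 2
G(6) = mex{2,1} = 0
G(7) = mex{2,1} = 0
G(8) = mex{0,2} = 1
G(9) = mex{0,2,0} = 1
G(10) = mex{1,0,0} = 2
G(11) = mex{1,0,1,0} = 2
G(12) = mex{2,1,1,0} = 3
G(13) = mex{2,1,2,1} = 0
G(14) = mex{3,2,2,1} = 0
G(15) = mex{0,2,0,2} = 1
G(16) = mex{0,3,0,2} = 1
G(17) = mex{1,0,1,0} = 2
G(18) = mex{1,0,1,0} = 2
G(19) = mex{2,1,2,1} = 0
G(20) = mex{2,1,2,1} = 0
G(21) = mex{0,2,3,2} = 1

1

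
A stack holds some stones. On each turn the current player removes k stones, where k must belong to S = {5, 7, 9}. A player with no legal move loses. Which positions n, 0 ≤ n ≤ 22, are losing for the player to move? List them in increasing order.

0, 1, 2, 3, 4, 14, 15, 16, 17, 18

n :  0  1  2  3  4  5  6  7  8  9 10 11 12 13 14 15 16 17 18 19 20 21 22
G :  0  0  0  0  0  1  1  1  1  1  2  2  2  2  0  0  0  0  0  1  1  1  1
P-positions are exactly the n with G(n) = 0.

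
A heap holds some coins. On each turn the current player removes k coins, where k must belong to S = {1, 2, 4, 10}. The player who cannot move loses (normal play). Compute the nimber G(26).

G(0) = 0
G(1) = mex{0} = 1
G(2) = mex{1,0} = 2
G(3) = mex{2,1} = 0
G(4) = mex{0,2,0} = 1
G(5) = mex{1,0,1} = 2
G(6) = mex{2,1,2} = 0
G(7) = mex{0,2,0} = 1
G(8) = mex{1,0,1} = 2
G(9) = mex{2,1,2} = 0
G(10) = mex{0,2,0,0} = 1
G(11) = mex{1,0,1,1} = 2
G(12) = mex{2,1,2,2} = 0
G(13) = mex{0,2,0,0} = 1
G(14) = mex{1,0,1,1} = 2
G(15) = mex{2,1,2,2} = 0
G(16) = mex{0,2,0,0} = 1
G(17) = mex{1,0,1,1} = 2
G(18) = mex{2,1,2,2} = 0
G(19) = mex{0,2,0,0} = 1
G(20) = mex{1,0,1,1} = 2
G(21) = mex{2,1,2,2} = 0
G(22) = mex{0,2,0,0} = 1
G(23) = mex{1,0,1,1} = 2
G(24) = mex{2,1,2,2} = 0
G(25) = mex{0,2,0,0} = 1
G(26) = mex{1,0,1,1} = 2

2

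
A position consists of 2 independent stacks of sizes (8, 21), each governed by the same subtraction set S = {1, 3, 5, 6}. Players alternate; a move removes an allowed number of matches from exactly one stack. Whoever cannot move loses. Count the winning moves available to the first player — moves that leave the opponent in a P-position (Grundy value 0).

All stacks use S = {1, 3, 5, 6}:
n :  0  1  2  3  4  5  6  7  8  9 10 11 12 13 14 15 16 17 18 19 20 21
G :  0  1  0  1  0  1  2  3  2  3  2  0  1  0  1  0  1  2  3  2  3  2
Stack A: G(8) = 2.
Stack B: G(21) = 2.
Combined Grundy value = 2 ⊕ 2 = 0.
A winning move leaves total XOR = 0, i.e. changes one component's Grundy value g to g ⊕ X where X is the current total.
Stack A: target g' = 2⊕0 = 2, but every legal move changes the Grundy value (mex property), so 0 moves.
Stack B: target g' = 2⊕0 = 2, but every legal move changes the Grundy value (mex property), so 0 moves.

0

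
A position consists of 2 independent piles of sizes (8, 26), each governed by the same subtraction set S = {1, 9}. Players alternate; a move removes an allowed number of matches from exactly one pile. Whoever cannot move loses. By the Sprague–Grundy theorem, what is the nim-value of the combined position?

All piles use S = {1, 9}:
n :  0  1  2  3  4  5  6  7  8  9 10 11 12 13 14 15 16 17 18 19 20 21 22 23 24 25 26
G :  0  1  0  1  0  1  0  1  0  1  0  1  0  1  0  1  0  1  0  1  0  1  0  1  0  1  0
Pile A: G(8) = 0.
Pile B: G(26) = 0.
Combined Grundy value = 0 ⊕ 0 = 0.

0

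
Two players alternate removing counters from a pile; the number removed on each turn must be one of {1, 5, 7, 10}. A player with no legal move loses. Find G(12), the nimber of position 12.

2

n :  0  1  2  3  4  5  6  7  8  9 10 11 12
G :  0  1  0  1  0  1  0  1  0  1  2  3  2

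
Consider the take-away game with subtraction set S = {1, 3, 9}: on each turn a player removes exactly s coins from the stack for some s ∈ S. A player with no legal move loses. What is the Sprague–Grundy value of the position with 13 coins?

n :  0  1  2  3  4  5  6  7  8  9 10 11 12 13
G :  0  1  0  1  0  1  0  1  0  1  0  1  0  1

1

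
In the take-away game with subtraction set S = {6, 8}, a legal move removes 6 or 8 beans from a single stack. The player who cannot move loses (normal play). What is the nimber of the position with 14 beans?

0

n :  0  1  2  3  4  5  6  7  8  9 10 11 12 13 14
G :  0  0  0  0  0  0  1  1  1  1  1  1  2  2  0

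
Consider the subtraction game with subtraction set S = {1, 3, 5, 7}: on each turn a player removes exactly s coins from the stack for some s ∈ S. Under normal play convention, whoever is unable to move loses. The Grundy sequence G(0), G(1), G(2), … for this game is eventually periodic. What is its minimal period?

G(0) = 0
G(1) = mex{0} = 1
G(2) = mex{1} = 0
G(3) = mex{0,0} = 1
G(4) = mex{1,1} = 0
G(5) = mex{0,0,0} = 1
G(6) = mex{1,1,1} = 0
G(7) = mex{0,0,0,0} = 1
G(8) = mex{1,1,1,1} = 0
G(9) = mex{0,0,0,0} = 1
G(10) = mex{1,1,1,1} = 0
G(11) = mex{0,0,0,0} = 1
G(12) = mex{1,1,1,1} = 0
G(13) = mex{0,0,0,0} = 1
G(14) = mex{1,1,1,1} = 0
G(n+2) = G(n) holds for n = 0,…,6 (a full window of length max(S) = 7), so the sequence is purely periodic with period 2.

2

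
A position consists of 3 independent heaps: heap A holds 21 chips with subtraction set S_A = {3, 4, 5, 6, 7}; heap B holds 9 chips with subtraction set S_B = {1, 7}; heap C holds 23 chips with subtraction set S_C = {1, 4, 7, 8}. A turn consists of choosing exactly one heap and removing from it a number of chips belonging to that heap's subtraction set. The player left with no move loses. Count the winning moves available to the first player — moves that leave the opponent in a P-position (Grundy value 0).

Heap A, S = {3, 4, 5, 6, 7}:
n :  0  1  2  3  4  5  6  7  8  9 10 11 12 13 14 15 16 17 18 19 20 21
G :  0  0  0  1  1  1  2  2  2  3  0  0  0  1  1  1  2  2  2  3  0  0
G_A(21) = 0.
Heap B, S = {1, 7}:
n : 0 1 2 3 4 5 6 7 8 9
G : 0 1 0 1 0 1 0 1 0 1
G_B(9) = 1.
Heap C, S = {1, 4, 7, 8}:
n :  0  1  2  3  4  5  6  7  8  9 10 11 12 13 14 15 16 17 18 19 20 21 22 23
G :  0  1  0  1  2  0  1  2  3  2  3  0  1  3  0  1  0  1  2  3  2  4  3  2
G_C(23) = 2.
Combined Grundy value = 0 ⊕ 1 ⊕ 2 = 3.
A winning move leaves total XOR = 0, i.e. changes one component's Grundy value g to g ⊕ X where X is the current total.
Heap A: need g' = 0⊕3 = 3. Options: 21−3→G=2, 21−4→G=2, 21−5→G=2, 21−6→G=1, 21−7→G=1. Hits: 0.
Heap B: need g' = 1⊕3 = 2. Options: 9−1→G=0, 9−7→G=0. Hits: 0.
Heap C: need g' = 2⊕3 = 1. Options: 23−1→G=3, 23−4→G=3, 23−7→G=0, 23−8→G=1. Hits: 1.

1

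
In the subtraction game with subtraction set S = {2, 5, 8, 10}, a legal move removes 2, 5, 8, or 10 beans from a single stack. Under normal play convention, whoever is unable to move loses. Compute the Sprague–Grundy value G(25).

n :  0  1  2  3  4  5  6  7  8  9 10 11 12 13 14 15 16 17 18 19 20 21 22 23 24 25
G :  0  0  1  1  0  2  1  0  2  1  3  2  2  0  3  1  0  3  1  0  0  1  1  2  2  4

4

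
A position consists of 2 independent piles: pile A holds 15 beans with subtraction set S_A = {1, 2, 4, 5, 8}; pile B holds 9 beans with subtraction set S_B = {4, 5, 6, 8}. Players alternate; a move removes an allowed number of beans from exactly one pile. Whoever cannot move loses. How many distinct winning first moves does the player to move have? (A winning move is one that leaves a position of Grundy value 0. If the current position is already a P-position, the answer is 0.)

Pile A, S = {1, 2, 4, 5, 8}:
G(0) = 0
G(1) = mex{0} = 1
G(2) = mex{1,0} = 2
G(3) = mex{2,1} = 0
G(4) = mex{0,2,0} = 1
G(5) = mex{1,0,1,0} = 2
G(6) = mex{2,1,2,1} = 0
G(7) = mex{0,2,0,2} = 1
G(8) = mex{1,0,1,0,0} = 2
G(9) = mex{2,1,2,1,1} = 0
G(10) = mex{0,2,0,2,2} = 1
G(11) = mex{1,0,1,0,0} = 2
G(12) = mex{2,1,2,1,1} = 0
G(13) = mex{0,2,0,2,2} = 1
G(14) = mex{1,0,1,0,0} = 2
G(15) = mex{2,1,2,1,1} = 0
G_A(15) = 0.
Pile B, S = {4, 5, 6, 8}:
G(0) = 0
G(1) = mex{} = 0
G(2) = mex{} = 0
G(3) = mex{} = 0
G(4) = mex{0} = 1
G(5) = mex{0,0} = 1
G(6) = mex{0,0,0} = 1
G(7) = mex{0,0,0} = 1
G(8) = mex{1,0,0,0} = 2
G(9) = mex{1,1,0,0} = 2
G_B(9) = 2.
Combined Grundy value = 0 ⊕ 2 = 2.
A winning move leaves total XOR = 0, i.e. changes one component's Grundy value g to g ⊕ X where X is the current total.
Pile A: need g' = 0⊕2 = 2. Options: 15−1→G=2, 15−2→G=1, 15−4→G=2, 15−5→G=1, 15−8→G=1. Hits: 2.
Pile B: need g' = 2⊕2 = 0. Options: 9−4→G=1, 9−5→G=1, 9−6→G=0, 9−8→G=0. Hits: 2.

4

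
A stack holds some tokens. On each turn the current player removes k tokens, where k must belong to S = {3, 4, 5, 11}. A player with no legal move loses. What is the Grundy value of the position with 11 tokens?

1

n :  0  1  2  3  4  5  6  7  8  9 10 11
G :  0  0  0  1  1  1  2  2  0  0  0  1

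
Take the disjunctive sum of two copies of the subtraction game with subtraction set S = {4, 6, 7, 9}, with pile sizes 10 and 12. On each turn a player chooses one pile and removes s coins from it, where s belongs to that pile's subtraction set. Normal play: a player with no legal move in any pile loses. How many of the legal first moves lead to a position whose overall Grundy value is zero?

All piles use S = {4, 6, 7, 9}:
n :  0  1  2  3  4  5  6  7  8  9 10 11 12
G :  0  0  0  0  1  1  1  1  2  2  2  2  3
Pile A: G(10) = 2.
Pile B: G(12) = 3.
Combined Grundy value = 2 ⊕ 3 = 1.
A winning move leaves total XOR = 0, i.e. changes one component's Grundy value g to g ⊕ X where X is the current total.
Pile A: need g' = 2⊕1 = 3. Options: 10−4→G=1, 10−6→G=1, 10−7→G=0, 10−9→G=0. Hits: 0.
Pile B: need g' = 3⊕1 = 2. Options: 12−4→G=2, 12−6→G=1, 12−7→G=1, 12−9→G=0. Hits: 1.

1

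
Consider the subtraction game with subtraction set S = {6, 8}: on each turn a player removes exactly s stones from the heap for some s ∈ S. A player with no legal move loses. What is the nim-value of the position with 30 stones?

0

G(0) = 0
G(1) = mex{} = 0
G(2) = mex{} = 0
G(3) = mex{} = 0
G(4) = mex{} = 0
G(5) = mex{} = 0
G(6) = mex{0} = 1
G(7) = mex{0} = 1
G(8) = mex{0,0} = 1
G(9) = mex{0,0} = 1
G(10) = mex{0,0} = 1
G(11) = mex{0,0} = 1
G(12) = mex{1,0} = 2
G(13) = mex{1,0} = 2
G(14) = mex{1,1} = 0
G(15) = mex{1,1} = 0
G(16) = mex{1,1} = 0
G(17) = mex{1,1} = 0
G(18) = mex{2,1} = 0
G(19) = mex{2,1} = 0
G(20) = mex{0,2} = 1
G(21) = mex{0,2} = 1
G(22) = mex{0,0} = 1
G(23) = mex{0,0} = 1
G(24) = mex{0,0} = 1
G(25) = mex{0,0} = 1
G(26) = mex{1,0} = 2
G(27) = mex{1,0} = 2
G(28) = mex{1,1} = 0
G(29) = mex{1,1} = 0
G(30) = mex{1,1} = 0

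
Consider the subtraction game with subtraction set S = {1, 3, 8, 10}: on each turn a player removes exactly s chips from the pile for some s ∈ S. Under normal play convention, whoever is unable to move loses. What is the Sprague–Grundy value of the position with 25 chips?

1

G(0) = 0
G(1) = mex{0} = 1
G(2) = mex{1} = 0
G(3) = mex{0,0} = 1
G(4) = mex{1,1} = 0
G(5) = mex{0,0} = 1
G(6) = mex{1,1} = 0
G(7) = mex{0,0} = 1
G(8) = mex{1,1,0} = 2
G(9) = mex{2,0,1} = 3
G(10) = mex{3,1,0,0} = 2
G(11) = mex{2,2,1,1} = 0
G(12) = mex{0,3,0,0} = 1
G(13) = mex{1,2,1,1} = 0
G(14) = mex{0,0,0,0} = 1
G(15) = mex{1,1,1,1} = 0
G(16) = mex{0,0,2,0} = 1
G(17) = mex{1,1,3,1} = 0
G(18) = mex{0,0,2,2} = 1
G(19) = mex{1,1,0,3} = 2
G(20) = mex{2,0,1,2} = 3
G(21) = mex{3,1,0,0} = 2
G(22) = mex{2,2,1,1} = 0
G(23) = mex{0,3,0,0} = 1
G(24) = mex{1,2,1,1} = 0
G(25) = mex{0,0,0,0} = 1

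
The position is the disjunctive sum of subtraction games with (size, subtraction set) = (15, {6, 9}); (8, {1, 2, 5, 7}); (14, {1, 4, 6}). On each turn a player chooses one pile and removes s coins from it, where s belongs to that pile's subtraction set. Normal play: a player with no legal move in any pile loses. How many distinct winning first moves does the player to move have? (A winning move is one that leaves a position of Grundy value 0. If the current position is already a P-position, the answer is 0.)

0

Pile A, S = {6, 9}:
G(0) = 0
G(1) = mex{} = 0
G(2) = mex{} = 0
G(3) = mex{} = 0
G(4) = mex{} = 0
G(5) = mex{} = 0
G(6) = mex{0} = 1
G(7) = mex{0} = 1
G(8) = mex{0} = 1
G(9) = mex{0,0} = 1
G(10) = mex{0,0} = 1
G(11) = mex{0,0} = 1
G(12) = mex{1,0} = 2
G(13) = mex{1,0} = 2
G(14) = mex{1,0} = 2
G(15) = mex{1,1} = 0
G_A(15) = 0.
Pile B, S = {1, 2, 5, 7}:
n : 0 1 2 3 4 5 6 7 8
G : 0 1 2 0 1 2 0 1 2
G_B(8) = 2.
Pile C, S = {1, 4, 6}:
G(0) = 0
G(1) = mex{0} = 1
G(2) = mex{1} = 0
G(3) = mex{0} = 1
G(4) = mex{1,0} = 2
G(5) = mex{2,1} = 0
G(6) = mex{0,0,0} = 1
G(7) = mex{1,1,1} = 0
G(8) = mex{0,2,0} = 1
G(9) = mex{1,0,1} = 2
G(10) = mex{2,1,2} = 0
G(11) = mex{0,0,0} = 1
G(12) = mex{1,1,1} = 0
G(13) = mex{0,2,0} = 1
G(14) = mex{1,0,1} = 2
G_C(14) = 2.
Combined Grundy value = 0 ⊕ 2 ⊕ 2 = 0.
A winning move leaves total XOR = 0, i.e. changes one component's Grundy value g to g ⊕ X where X is the current total.
Pile A: target g' = 0⊕0 = 0, but every legal move changes the Grundy value (mex property), so 0 moves.
Pile B: target g' = 2⊕0 = 2, but every legal move changes the Grundy value (mex property), so 0 moves.
Pile C: target g' = 2⊕0 = 2, but every legal move changes the Grundy value (mex property), so 0 moves.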